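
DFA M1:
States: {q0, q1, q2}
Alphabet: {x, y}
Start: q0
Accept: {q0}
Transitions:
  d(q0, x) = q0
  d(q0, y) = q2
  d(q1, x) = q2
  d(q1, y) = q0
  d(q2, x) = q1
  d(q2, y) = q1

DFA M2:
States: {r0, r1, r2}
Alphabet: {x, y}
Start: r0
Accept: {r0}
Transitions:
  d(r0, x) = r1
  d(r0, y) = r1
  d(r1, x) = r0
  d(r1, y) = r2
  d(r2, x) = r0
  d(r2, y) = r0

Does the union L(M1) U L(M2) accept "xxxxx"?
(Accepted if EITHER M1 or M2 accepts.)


M1: final=q0 accepted=True
M2: final=r1 accepted=False

Yes, union accepts


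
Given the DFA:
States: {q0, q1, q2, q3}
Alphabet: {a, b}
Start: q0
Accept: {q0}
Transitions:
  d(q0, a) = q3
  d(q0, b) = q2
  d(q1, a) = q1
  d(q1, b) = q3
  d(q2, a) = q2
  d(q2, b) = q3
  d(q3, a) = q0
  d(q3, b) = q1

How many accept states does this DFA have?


Accept states listed: {q0}
Counting: q0(1)

1


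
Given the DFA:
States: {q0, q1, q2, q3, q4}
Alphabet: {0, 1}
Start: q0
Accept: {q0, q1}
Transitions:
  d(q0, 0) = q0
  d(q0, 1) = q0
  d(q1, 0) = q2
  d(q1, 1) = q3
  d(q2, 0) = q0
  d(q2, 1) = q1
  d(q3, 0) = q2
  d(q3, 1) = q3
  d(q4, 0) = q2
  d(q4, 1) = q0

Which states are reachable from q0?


BFS from q0:
  layer 0: {q0}

{q0}


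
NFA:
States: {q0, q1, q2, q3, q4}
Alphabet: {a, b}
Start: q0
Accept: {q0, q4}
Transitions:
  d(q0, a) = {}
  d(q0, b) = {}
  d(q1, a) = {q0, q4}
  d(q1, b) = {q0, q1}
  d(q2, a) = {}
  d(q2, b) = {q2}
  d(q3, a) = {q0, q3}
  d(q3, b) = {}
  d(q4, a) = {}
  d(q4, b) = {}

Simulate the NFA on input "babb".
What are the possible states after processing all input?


Start: {q0}
  --b--> {}
  --a--> {}
  --b--> {}
  --b--> {}

{} (empty set, no valid transitions)


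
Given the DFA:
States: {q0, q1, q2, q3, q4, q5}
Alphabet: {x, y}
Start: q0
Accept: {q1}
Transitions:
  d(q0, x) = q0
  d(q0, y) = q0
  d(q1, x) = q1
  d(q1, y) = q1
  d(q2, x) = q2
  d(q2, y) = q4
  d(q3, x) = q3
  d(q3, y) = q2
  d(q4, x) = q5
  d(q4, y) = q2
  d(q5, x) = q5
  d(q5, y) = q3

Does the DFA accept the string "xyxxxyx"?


Trace: q0 -> q0 -> q0 -> q0 -> q0 -> q0 -> q0 -> q0
Final state: q0
Accept states: {q1}

No, rejected (final state q0 is not an accept state)


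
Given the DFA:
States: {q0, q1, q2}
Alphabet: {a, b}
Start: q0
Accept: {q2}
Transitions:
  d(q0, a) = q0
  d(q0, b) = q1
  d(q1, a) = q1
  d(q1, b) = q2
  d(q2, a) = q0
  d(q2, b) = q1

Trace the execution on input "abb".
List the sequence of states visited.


Input: abb
d(q0, a) = q0
d(q0, b) = q1
d(q1, b) = q2


q0 -> q0 -> q1 -> q2


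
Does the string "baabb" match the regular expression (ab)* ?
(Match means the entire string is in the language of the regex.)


|string| = 5; first = 'b'; last = 'b'

No, "baabb" does not match (ab)*


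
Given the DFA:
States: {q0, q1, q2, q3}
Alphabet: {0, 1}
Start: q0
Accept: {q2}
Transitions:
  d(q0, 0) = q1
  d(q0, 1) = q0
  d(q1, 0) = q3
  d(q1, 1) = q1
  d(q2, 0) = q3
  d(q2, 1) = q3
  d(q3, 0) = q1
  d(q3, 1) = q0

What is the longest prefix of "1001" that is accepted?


Run the DFA, marking each prefix where the state is accepting:
  "" -> q0 [reject]
  "1" -> q0 [reject]
  "10" -> q1 [reject]
  "100" -> q3 [reject]
  "1001" -> q0 [reject]

No prefix is accepted


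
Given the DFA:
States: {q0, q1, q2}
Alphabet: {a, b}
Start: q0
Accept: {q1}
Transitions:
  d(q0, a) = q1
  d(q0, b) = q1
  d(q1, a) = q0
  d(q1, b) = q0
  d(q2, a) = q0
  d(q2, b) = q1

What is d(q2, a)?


Looking up transition d(q2, a)

q0


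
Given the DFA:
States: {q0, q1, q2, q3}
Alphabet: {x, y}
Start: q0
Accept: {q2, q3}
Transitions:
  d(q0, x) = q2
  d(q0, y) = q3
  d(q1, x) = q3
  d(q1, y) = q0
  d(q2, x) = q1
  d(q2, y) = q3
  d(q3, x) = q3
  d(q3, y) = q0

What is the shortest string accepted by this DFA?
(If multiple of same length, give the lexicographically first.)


BFS by string length (lex-first path to each state shown):
  len 0: q0<-""
  len 1: q2<-"x", q3<-"y"
Found accept state at length 1.

"x"


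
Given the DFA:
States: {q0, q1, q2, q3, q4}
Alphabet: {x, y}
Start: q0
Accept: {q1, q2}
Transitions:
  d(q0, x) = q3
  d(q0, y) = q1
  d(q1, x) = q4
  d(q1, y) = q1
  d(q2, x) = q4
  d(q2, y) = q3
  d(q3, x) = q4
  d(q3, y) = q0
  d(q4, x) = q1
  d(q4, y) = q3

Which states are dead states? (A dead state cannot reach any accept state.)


Forward reachability from each state:
  q0 -> reaches accept state q1 (live)
  q1 -> reaches accept state q1 (live)
  q2 -> reaches accept state q1 (live)
  q3 -> reaches accept state q1 (live)
  q4 -> reaches accept state q1 (live)

None (all states can reach an accept state)


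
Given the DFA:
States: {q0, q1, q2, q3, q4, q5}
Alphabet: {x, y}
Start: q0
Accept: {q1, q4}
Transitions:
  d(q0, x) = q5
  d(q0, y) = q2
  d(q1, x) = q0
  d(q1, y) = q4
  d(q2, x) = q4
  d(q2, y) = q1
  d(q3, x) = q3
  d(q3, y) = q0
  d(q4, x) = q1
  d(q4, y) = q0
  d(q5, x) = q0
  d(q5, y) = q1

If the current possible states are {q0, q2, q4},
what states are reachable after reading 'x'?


Apply transition on 'x' from each current state:
  d(q0, x) = q5
  d(q2, x) = q4
  d(q4, x) = q1

{q1, q4, q5}


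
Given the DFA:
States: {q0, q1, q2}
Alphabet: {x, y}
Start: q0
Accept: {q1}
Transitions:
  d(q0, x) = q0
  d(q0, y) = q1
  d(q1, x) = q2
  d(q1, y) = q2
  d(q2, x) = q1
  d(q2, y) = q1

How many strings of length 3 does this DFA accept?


Enumerating all length-3 strings:
  "xxx" -> q0 [reject]
  "xxy" -> q1 [accept]
  "xyx" -> q2 [reject]
  "xyy" -> q2 [reject]
  "yxx" -> q1 [accept]
  "yxy" -> q1 [accept]
  "yyx" -> q1 [accept]
  "yyy" -> q1 [accept]

5 out of 8


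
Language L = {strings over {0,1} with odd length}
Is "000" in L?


length = 3; 3 mod 2 = 1

Yes, "000" is in L


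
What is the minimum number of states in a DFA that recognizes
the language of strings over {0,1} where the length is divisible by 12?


States track (length) mod 12.
Need 12 states: one per remainder 0..11; accept = remainder 0.

12


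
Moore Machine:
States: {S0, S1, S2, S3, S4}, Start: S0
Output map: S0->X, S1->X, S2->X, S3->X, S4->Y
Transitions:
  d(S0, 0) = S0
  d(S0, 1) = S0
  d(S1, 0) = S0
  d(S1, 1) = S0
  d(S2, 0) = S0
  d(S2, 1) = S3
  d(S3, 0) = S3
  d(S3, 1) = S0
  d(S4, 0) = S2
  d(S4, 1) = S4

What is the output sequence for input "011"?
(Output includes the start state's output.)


Start: S0 (output X)
  --0--> S0 (output X)
  --1--> S0 (output X)
  --1--> S0 (output X)

"XXXX"


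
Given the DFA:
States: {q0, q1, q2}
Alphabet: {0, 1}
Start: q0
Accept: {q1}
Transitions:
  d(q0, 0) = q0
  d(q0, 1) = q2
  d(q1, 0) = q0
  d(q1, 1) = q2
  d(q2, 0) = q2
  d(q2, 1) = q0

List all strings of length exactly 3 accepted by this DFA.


All strings of length 3: 8 total
Accepted: 0

None


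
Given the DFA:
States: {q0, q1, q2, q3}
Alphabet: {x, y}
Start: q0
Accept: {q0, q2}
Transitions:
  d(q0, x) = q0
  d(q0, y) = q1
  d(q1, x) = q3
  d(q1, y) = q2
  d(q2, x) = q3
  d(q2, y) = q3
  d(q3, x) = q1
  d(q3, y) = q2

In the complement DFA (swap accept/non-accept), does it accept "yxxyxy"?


Trace: q0 -> q1 -> q3 -> q1 -> q2 -> q3 -> q2
Final: q2
Original accept: {q0, q2}
Complement: q2 is in original accept

No, complement rejects (original accepts)


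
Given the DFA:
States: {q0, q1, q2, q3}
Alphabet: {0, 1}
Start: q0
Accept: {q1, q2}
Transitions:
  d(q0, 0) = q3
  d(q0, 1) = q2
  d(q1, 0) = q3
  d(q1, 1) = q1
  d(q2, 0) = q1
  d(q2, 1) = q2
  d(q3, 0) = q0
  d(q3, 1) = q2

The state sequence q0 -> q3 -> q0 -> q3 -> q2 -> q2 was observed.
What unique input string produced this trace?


Trace back each transition to find the symbol:
  q0 --[0]--> q3
  q3 --[0]--> q0
  q0 --[0]--> q3
  q3 --[1]--> q2
  q2 --[1]--> q2

"00011"


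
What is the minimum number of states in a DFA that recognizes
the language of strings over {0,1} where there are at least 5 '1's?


States: count = 0, 1, ..., 4, and a final '>= 5' state.
Total: 5 + 1 = 6. Accept = '>= 5' state.

6


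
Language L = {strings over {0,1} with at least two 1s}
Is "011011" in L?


count('1') = 4

Yes, "011011" is in L


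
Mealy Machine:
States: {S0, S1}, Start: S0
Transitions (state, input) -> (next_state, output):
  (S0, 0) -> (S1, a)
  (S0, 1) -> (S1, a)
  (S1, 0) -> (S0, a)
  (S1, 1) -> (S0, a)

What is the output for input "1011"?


Step-by-step:
  (S0, 1) -> (S1, a)
  (S1, 0) -> (S0, a)
  (S0, 1) -> (S1, a)
  (S1, 1) -> (S0, a)

"aaaa"


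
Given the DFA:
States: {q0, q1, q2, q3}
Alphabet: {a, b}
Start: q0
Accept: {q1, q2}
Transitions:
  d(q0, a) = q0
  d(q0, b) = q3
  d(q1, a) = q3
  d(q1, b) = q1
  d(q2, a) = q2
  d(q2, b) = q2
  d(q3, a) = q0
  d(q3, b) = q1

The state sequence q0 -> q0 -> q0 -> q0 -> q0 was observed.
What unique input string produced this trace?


Trace back each transition to find the symbol:
  q0 --[a]--> q0
  q0 --[a]--> q0
  q0 --[a]--> q0
  q0 --[a]--> q0

"aaaa"


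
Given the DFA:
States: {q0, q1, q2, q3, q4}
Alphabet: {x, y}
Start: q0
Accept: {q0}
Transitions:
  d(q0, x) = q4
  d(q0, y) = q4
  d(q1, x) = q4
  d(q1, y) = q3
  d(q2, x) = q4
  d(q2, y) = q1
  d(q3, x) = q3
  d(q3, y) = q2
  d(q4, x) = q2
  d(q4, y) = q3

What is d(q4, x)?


Looking up transition d(q4, x)

q2


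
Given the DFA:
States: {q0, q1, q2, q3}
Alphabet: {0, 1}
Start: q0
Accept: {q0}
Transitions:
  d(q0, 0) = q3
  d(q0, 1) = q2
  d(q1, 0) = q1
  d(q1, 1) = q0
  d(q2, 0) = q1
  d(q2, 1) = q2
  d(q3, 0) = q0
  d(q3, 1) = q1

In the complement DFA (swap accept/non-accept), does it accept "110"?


Trace: q0 -> q2 -> q2 -> q1
Final: q1
Original accept: {q0}
Complement: q1 is not in original accept

Yes, complement accepts (original rejects)


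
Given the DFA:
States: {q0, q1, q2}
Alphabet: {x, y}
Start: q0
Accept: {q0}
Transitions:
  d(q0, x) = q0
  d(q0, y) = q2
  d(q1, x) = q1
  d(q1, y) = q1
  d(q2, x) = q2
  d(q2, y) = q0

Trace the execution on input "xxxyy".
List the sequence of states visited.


Input: xxxyy
d(q0, x) = q0
d(q0, x) = q0
d(q0, x) = q0
d(q0, y) = q2
d(q2, y) = q0


q0 -> q0 -> q0 -> q0 -> q2 -> q0


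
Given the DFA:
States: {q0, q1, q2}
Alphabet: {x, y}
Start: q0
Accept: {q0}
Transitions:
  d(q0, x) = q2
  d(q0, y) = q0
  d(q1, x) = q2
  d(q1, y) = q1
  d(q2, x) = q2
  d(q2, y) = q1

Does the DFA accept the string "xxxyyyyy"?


Trace: q0 -> q2 -> q2 -> q2 -> q1 -> q1 -> q1 -> q1 -> q1
Final state: q1
Accept states: {q0}

No, rejected (final state q1 is not an accept state)


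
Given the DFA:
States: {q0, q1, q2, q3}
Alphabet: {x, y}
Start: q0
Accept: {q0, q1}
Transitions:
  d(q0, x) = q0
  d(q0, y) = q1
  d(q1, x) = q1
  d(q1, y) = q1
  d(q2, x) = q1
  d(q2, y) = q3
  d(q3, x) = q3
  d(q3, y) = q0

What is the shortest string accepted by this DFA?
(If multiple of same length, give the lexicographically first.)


BFS by string length (lex-first path to each state shown):
  len 0: q0<-""
Found accept state at length 0.

"" (empty string)


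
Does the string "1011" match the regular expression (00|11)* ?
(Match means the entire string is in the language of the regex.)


|string| = 4; first = '1'; last = '1'

No, "1011" does not match (00|11)*


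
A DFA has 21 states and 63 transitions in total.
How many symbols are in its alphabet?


Each state has exactly one transition per symbol.
|alphabet| = transitions / states = 63 / 21 = 3

3


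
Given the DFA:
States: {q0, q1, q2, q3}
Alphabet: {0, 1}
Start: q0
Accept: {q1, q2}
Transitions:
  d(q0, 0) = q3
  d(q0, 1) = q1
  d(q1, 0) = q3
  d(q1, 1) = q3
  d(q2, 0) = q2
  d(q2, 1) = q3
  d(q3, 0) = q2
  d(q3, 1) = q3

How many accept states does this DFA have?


Accept states listed: {q1, q2}
Counting: q1(1) q2(2)

2


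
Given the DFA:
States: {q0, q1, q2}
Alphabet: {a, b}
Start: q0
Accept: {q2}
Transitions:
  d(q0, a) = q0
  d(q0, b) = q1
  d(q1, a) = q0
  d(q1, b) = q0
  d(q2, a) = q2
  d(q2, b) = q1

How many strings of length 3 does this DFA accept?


Enumerating all length-3 strings:
  "aaa" -> q0 [reject]
  "aab" -> q1 [reject]
  "aba" -> q0 [reject]
  "abb" -> q0 [reject]
  "baa" -> q0 [reject]
  "bab" -> q1 [reject]
  "bba" -> q0 [reject]
  "bbb" -> q1 [reject]

0 out of 8


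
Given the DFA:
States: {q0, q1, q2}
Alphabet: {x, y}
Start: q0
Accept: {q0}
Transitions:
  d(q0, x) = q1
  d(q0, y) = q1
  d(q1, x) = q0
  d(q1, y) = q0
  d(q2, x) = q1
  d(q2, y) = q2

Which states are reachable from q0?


BFS from q0:
  layer 0: {q0}
  layer 1: {q1}

{q0, q1}


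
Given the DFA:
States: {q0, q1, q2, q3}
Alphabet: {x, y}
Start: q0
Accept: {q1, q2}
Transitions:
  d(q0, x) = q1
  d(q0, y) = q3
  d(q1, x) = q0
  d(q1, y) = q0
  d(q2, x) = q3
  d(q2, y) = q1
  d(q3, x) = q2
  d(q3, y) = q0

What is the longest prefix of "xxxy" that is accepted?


Run the DFA, marking each prefix where the state is accepting:
  "" -> q0 [reject]
  "x" -> q1 [accept]
  "xx" -> q0 [reject]
  "xxx" -> q1 [accept]
  "xxxy" -> q0 [reject]

"xxx"


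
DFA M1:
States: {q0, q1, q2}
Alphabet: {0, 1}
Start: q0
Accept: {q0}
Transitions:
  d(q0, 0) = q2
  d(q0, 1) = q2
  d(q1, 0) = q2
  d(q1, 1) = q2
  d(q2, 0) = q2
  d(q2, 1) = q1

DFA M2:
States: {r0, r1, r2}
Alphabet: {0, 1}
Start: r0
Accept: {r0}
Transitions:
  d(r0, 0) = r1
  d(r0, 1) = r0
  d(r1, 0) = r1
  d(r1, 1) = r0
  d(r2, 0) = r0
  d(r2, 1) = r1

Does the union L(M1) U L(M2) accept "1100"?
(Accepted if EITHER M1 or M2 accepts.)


M1: final=q2 accepted=False
M2: final=r1 accepted=False

No, union rejects (neither accepts)


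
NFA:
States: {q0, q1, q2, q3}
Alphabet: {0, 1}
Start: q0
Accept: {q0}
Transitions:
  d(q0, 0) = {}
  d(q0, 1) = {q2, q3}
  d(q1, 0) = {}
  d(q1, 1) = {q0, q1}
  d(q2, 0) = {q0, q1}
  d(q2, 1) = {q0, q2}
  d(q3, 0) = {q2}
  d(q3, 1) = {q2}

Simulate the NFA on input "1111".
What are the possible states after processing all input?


Start: {q0}
  --1--> {q2, q3}
  --1--> {q0, q2}
  --1--> {q0, q2, q3}
  --1--> {q0, q2, q3}

{q0, q2, q3}


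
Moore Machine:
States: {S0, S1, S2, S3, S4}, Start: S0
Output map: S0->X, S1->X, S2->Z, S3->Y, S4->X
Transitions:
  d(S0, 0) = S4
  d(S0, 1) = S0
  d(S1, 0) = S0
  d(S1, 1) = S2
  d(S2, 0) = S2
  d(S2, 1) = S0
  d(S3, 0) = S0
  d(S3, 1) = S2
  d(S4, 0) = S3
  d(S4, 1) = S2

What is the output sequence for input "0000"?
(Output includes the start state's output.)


Start: S0 (output X)
  --0--> S4 (output X)
  --0--> S3 (output Y)
  --0--> S0 (output X)
  --0--> S4 (output X)

"XXYXX"


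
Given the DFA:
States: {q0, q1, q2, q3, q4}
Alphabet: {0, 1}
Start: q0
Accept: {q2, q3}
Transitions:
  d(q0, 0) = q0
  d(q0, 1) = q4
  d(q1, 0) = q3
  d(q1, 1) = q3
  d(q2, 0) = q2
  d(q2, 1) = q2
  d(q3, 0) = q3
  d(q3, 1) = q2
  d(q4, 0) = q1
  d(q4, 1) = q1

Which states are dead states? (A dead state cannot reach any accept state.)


Forward reachability from each state:
  q0 -> reaches accept state q2 (live)
  q1 -> reaches accept state q2 (live)
  q2 -> reaches accept state q2 (live)
  q3 -> reaches accept state q2 (live)
  q4 -> reaches accept state q2 (live)

None (all states can reach an accept state)


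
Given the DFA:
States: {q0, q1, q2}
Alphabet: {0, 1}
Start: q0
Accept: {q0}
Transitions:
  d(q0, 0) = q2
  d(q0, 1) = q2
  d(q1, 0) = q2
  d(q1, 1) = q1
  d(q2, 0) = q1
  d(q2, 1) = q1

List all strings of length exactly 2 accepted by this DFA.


All strings of length 2: 4 total
Accepted: 0

None


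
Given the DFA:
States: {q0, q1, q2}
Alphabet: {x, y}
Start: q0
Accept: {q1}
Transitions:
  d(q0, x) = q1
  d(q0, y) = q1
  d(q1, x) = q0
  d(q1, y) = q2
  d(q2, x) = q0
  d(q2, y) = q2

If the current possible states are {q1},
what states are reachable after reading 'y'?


Apply transition on 'y' from each current state:
  d(q1, y) = q2

{q2}


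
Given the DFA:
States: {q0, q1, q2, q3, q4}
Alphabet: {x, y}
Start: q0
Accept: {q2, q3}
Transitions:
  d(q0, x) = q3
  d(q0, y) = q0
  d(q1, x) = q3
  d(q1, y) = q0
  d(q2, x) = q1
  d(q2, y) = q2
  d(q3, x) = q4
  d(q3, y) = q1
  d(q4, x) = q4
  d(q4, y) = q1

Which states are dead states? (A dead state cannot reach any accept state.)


Forward reachability from each state:
  q0 -> reaches accept state q3 (live)
  q1 -> reaches accept state q3 (live)
  q2 -> reaches accept state q2 (live)
  q3 -> reaches accept state q3 (live)
  q4 -> reaches accept state q3 (live)

None (all states can reach an accept state)


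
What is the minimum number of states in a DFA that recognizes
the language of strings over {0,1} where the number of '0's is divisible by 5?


States track (count of '0') mod 5.
Need 5 states: one per remainder 0..4; accept = remainder 0.

5


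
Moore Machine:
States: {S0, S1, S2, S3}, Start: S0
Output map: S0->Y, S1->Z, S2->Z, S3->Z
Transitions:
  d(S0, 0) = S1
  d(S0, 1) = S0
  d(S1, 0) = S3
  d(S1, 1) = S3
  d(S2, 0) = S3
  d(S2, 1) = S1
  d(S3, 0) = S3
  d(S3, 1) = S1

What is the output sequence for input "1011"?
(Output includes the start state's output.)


Start: S0 (output Y)
  --1--> S0 (output Y)
  --0--> S1 (output Z)
  --1--> S3 (output Z)
  --1--> S1 (output Z)

"YYZZZ"


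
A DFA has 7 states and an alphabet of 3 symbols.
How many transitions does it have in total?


Each state has exactly one transition per symbol.
7 * 3 = 21

21


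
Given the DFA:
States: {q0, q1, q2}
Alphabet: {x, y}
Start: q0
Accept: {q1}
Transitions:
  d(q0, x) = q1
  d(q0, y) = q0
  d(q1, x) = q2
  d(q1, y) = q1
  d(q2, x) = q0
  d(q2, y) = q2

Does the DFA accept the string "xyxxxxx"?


Trace: q0 -> q1 -> q1 -> q2 -> q0 -> q1 -> q2 -> q0
Final state: q0
Accept states: {q1}

No, rejected (final state q0 is not an accept state)


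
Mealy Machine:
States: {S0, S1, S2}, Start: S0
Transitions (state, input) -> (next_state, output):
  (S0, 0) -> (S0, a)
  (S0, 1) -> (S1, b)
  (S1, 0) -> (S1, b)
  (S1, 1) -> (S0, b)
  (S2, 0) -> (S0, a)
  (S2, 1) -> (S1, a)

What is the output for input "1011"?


Step-by-step:
  (S0, 1) -> (S1, b)
  (S1, 0) -> (S1, b)
  (S1, 1) -> (S0, b)
  (S0, 1) -> (S1, b)

"bbbb"


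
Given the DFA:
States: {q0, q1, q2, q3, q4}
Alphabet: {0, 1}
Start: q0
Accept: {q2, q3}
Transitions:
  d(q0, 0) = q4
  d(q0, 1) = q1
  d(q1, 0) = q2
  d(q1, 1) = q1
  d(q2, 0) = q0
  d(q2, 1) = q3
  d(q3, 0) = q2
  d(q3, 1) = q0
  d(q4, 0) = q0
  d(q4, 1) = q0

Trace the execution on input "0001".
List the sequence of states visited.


Input: 0001
d(q0, 0) = q4
d(q4, 0) = q0
d(q0, 0) = q4
d(q4, 1) = q0


q0 -> q4 -> q0 -> q4 -> q0


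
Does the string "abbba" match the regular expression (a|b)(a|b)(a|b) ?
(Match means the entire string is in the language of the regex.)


|string| = 5; first = 'a'; last = 'a'

No, "abbba" does not match (a|b)(a|b)(a|b)


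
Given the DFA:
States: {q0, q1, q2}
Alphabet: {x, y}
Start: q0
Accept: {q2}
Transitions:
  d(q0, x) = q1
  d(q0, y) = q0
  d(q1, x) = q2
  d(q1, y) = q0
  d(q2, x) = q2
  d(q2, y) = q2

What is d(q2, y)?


Looking up transition d(q2, y)

q2


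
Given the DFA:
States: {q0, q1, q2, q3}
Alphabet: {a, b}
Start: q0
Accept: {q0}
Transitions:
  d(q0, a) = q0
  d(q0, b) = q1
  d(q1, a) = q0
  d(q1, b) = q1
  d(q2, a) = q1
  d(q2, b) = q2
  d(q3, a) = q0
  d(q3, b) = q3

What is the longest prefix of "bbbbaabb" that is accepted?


Run the DFA, marking each prefix where the state is accepting:
  "" -> q0 [accept]
  "b" -> q1 [reject]
  "bb" -> q1 [reject]
  "bbb" -> q1 [reject]
  "bbbb" -> q1 [reject]
  "bbbba" -> q0 [accept]
  "bbbbaa" -> q0 [accept]
  "bbbbaab" -> q1 [reject]
  "bbbbaabb" -> q1 [reject]

"bbbbaa"


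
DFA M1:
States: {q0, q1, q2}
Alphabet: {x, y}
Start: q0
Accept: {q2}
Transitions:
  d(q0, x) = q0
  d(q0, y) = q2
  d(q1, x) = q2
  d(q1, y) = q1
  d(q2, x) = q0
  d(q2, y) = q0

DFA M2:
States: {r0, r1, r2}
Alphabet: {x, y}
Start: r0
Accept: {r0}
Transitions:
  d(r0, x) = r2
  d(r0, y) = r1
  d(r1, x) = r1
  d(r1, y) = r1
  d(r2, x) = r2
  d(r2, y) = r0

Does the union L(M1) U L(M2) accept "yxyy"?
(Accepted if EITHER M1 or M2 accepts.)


M1: final=q0 accepted=False
M2: final=r1 accepted=False

No, union rejects (neither accepts)


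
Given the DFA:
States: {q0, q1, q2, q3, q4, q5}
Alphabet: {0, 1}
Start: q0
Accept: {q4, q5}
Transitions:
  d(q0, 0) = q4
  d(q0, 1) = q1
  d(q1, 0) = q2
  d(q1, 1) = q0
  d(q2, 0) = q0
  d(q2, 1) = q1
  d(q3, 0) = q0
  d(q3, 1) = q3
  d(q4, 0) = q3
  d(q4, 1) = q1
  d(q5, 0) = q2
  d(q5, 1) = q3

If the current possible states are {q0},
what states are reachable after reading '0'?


Apply transition on '0' from each current state:
  d(q0, 0) = q4

{q4}


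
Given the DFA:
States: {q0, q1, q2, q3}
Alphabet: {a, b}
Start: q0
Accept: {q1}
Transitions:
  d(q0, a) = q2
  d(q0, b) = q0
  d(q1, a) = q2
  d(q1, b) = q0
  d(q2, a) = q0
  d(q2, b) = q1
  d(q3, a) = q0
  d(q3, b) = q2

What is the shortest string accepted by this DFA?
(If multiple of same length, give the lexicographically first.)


BFS by string length (lex-first path to each state shown):
  len 0: q0<-""
  len 1: q0<-"b", q2<-"a"
  len 2: q0<-"aa", q1<-"ab", q2<-"ba"
Found accept state at length 2.

"ab"


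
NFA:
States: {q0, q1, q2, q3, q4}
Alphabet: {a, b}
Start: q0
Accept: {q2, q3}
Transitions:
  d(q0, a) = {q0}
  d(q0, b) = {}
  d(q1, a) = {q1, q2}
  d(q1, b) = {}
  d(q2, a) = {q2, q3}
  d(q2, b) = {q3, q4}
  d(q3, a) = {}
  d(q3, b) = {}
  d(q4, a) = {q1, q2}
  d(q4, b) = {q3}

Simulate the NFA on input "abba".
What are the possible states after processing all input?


Start: {q0}
  --a--> {q0}
  --b--> {}
  --b--> {}
  --a--> {}

{} (empty set, no valid transitions)


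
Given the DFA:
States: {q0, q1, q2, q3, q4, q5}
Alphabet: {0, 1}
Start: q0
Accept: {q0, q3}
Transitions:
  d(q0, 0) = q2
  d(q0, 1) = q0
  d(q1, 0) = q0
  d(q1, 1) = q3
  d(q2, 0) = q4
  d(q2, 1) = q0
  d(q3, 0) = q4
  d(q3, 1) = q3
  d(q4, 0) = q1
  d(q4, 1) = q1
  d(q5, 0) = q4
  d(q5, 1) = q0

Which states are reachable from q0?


BFS from q0:
  layer 0: {q0}
  layer 1: {q2}
  layer 2: {q4}
  layer 3: {q1}
  layer 4: {q3}

{q0, q1, q2, q3, q4}


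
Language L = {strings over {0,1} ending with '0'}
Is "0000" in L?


last symbol = '0'

Yes, "0000" is in L


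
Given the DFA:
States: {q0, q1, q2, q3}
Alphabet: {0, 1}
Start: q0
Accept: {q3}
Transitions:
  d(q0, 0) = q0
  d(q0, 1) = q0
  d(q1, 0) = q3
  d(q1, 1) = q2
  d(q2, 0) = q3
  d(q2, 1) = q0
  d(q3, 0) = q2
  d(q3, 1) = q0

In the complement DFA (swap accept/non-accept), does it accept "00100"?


Trace: q0 -> q0 -> q0 -> q0 -> q0 -> q0
Final: q0
Original accept: {q3}
Complement: q0 is not in original accept

Yes, complement accepts (original rejects)


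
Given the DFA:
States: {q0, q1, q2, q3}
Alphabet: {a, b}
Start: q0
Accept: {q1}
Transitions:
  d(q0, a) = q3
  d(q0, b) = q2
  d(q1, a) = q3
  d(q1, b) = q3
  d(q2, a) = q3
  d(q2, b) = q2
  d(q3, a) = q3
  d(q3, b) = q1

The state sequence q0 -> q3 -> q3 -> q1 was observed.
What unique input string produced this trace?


Trace back each transition to find the symbol:
  q0 --[a]--> q3
  q3 --[a]--> q3
  q3 --[b]--> q1

"aab"


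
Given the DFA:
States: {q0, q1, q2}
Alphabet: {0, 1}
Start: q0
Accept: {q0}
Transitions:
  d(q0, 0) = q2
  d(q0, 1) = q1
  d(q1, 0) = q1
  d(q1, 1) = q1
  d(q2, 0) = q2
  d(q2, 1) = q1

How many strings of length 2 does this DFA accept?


Enumerating all length-2 strings:
  "00" -> q2 [reject]
  "01" -> q1 [reject]
  "10" -> q1 [reject]
  "11" -> q1 [reject]

0 out of 4


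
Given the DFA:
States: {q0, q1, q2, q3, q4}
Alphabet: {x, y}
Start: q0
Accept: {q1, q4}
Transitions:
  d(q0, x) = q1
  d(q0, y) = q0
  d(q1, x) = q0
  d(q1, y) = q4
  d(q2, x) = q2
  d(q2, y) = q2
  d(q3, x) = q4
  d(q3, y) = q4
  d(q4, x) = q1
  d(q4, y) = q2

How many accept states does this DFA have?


Accept states listed: {q1, q4}
Counting: q1(1) q4(2)

2


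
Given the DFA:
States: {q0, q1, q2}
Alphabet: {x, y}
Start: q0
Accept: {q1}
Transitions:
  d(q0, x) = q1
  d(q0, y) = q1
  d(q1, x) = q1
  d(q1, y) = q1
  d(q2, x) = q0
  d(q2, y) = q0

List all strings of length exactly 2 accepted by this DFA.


All strings of length 2: 4 total
Accepted: 4

"xx", "xy", "yx", "yy"


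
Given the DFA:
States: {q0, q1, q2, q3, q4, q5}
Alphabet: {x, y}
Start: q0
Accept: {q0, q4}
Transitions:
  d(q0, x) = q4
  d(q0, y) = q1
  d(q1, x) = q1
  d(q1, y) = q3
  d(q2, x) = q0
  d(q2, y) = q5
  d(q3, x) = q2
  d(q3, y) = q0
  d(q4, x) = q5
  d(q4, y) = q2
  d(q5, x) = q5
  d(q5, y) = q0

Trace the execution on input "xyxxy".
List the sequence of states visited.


Input: xyxxy
d(q0, x) = q4
d(q4, y) = q2
d(q2, x) = q0
d(q0, x) = q4
d(q4, y) = q2


q0 -> q4 -> q2 -> q0 -> q4 -> q2


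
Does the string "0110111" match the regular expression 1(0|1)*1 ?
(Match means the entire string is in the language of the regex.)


|string| = 7; first = '0'; last = '1'

No, "0110111" does not match 1(0|1)*1


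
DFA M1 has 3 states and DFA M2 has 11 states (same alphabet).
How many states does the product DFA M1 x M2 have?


Product construction pairs every M1 state with every M2 state.
3 * 11 = 33

33


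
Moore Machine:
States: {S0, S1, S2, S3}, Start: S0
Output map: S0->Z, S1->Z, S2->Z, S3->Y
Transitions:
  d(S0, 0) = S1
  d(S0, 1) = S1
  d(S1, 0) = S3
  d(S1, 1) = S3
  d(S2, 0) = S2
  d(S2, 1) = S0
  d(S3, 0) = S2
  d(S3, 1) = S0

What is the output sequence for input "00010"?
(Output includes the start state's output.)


Start: S0 (output Z)
  --0--> S1 (output Z)
  --0--> S3 (output Y)
  --0--> S2 (output Z)
  --1--> S0 (output Z)
  --0--> S1 (output Z)

"ZZYZZZ"


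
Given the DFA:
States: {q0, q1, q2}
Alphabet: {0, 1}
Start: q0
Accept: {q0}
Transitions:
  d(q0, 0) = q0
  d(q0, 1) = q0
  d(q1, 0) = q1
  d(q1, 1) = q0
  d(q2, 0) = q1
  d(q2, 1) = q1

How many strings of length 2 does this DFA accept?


Enumerating all length-2 strings:
  "00" -> q0 [accept]
  "01" -> q0 [accept]
  "10" -> q0 [accept]
  "11" -> q0 [accept]

4 out of 4


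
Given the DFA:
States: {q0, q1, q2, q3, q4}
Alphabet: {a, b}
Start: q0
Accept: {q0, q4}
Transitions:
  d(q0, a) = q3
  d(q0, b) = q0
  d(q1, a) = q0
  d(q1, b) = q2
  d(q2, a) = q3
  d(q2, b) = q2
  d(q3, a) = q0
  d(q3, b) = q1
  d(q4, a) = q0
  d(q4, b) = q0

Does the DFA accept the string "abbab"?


Trace: q0 -> q3 -> q1 -> q2 -> q3 -> q1
Final state: q1
Accept states: {q0, q4}

No, rejected (final state q1 is not an accept state)


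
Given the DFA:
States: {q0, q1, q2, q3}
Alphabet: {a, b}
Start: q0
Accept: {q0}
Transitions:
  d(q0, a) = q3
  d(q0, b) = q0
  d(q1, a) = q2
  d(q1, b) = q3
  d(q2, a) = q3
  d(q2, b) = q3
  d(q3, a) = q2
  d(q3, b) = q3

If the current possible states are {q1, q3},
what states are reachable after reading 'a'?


Apply transition on 'a' from each current state:
  d(q1, a) = q2
  d(q3, a) = q2

{q2}


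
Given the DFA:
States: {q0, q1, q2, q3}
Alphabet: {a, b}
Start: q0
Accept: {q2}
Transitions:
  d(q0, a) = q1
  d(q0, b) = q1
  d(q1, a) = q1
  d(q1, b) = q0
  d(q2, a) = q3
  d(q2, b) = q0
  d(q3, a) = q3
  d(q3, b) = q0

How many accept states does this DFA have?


Accept states listed: {q2}
Counting: q2(1)

1


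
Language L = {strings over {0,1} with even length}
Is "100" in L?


length = 3; 3 mod 2 = 1

No, "100" is not in L


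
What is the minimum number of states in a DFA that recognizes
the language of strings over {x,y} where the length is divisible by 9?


States track (length) mod 9.
Need 9 states: one per remainder 0..8; accept = remainder 0.

9


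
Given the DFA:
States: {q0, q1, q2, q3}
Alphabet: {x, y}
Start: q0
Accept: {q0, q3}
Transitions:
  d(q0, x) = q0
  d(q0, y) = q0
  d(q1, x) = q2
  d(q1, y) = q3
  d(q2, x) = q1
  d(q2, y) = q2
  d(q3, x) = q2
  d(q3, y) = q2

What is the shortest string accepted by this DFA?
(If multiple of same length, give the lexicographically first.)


BFS by string length (lex-first path to each state shown):
  len 0: q0<-""
Found accept state at length 0.

"" (empty string)


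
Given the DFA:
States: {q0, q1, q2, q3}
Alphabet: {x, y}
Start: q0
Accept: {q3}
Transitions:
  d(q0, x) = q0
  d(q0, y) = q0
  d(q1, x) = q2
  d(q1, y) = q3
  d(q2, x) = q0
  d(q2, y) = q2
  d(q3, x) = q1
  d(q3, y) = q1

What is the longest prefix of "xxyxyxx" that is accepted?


Run the DFA, marking each prefix where the state is accepting:
  "" -> q0 [reject]
  "x" -> q0 [reject]
  "xx" -> q0 [reject]
  "xxy" -> q0 [reject]
  "xxyx" -> q0 [reject]
  "xxyxy" -> q0 [reject]
  "xxyxyx" -> q0 [reject]
  "xxyxyxx" -> q0 [reject]

No prefix is accepted


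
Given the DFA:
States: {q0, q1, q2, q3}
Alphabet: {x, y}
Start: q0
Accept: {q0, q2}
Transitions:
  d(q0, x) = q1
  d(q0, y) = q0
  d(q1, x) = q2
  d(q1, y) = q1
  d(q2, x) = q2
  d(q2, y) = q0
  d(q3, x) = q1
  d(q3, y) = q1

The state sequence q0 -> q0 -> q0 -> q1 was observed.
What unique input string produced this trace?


Trace back each transition to find the symbol:
  q0 --[y]--> q0
  q0 --[y]--> q0
  q0 --[x]--> q1

"yyx"


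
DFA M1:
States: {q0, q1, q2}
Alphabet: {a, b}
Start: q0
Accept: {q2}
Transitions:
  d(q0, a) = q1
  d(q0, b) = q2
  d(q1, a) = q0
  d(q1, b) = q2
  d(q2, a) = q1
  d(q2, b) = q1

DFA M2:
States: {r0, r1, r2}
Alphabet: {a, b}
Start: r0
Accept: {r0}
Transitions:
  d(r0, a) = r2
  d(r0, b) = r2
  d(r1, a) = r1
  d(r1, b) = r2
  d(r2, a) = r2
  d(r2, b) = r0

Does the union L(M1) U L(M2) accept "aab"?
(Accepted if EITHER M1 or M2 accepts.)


M1: final=q2 accepted=True
M2: final=r0 accepted=True

Yes, union accepts


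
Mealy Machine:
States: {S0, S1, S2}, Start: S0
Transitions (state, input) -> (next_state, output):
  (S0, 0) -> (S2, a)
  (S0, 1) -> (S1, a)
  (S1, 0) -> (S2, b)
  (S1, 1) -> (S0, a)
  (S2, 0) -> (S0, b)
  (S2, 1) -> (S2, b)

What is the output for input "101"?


Step-by-step:
  (S0, 1) -> (S1, a)
  (S1, 0) -> (S2, b)
  (S2, 1) -> (S2, b)

"abb"


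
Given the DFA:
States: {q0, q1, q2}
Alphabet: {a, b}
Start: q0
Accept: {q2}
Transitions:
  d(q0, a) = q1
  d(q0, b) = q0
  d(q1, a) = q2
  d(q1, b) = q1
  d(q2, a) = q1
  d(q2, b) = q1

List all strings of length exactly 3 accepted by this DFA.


All strings of length 3: 8 total
Accepted: 2

"aba", "baa"


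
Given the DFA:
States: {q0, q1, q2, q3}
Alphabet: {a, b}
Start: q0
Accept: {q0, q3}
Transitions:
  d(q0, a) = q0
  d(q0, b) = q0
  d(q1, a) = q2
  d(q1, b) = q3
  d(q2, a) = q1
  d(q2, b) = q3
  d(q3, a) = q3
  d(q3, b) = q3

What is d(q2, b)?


Looking up transition d(q2, b)

q3


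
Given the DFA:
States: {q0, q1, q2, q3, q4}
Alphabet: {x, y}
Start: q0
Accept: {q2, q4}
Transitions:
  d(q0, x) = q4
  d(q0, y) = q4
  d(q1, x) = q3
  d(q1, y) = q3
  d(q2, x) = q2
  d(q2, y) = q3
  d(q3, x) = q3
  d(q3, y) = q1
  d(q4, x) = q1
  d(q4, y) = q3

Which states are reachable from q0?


BFS from q0:
  layer 0: {q0}
  layer 1: {q4}
  layer 2: {q1, q3}

{q0, q1, q3, q4}


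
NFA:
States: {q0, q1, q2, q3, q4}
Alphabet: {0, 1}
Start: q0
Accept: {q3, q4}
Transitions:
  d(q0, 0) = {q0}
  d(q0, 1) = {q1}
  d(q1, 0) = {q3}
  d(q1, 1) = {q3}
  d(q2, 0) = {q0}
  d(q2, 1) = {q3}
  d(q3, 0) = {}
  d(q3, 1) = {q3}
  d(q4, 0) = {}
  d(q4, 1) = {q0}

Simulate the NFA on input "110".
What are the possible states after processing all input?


Start: {q0}
  --1--> {q1}
  --1--> {q3}
  --0--> {}

{} (empty set, no valid transitions)


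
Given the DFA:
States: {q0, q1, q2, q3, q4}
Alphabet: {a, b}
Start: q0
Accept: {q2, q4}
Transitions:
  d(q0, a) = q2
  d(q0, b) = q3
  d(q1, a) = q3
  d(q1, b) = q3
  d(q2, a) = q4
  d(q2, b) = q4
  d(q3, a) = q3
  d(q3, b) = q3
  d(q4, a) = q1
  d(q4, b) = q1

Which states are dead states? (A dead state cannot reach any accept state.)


Forward reachability from each state:
  q0 -> reaches accept state q2 (live)
  q1 -> reaches {q1, q3}, no accept state (dead)
  q2 -> reaches accept state q2 (live)
  q3 -> reaches {q3}, no accept state (dead)
  q4 -> reaches accept state q4 (live)

{q1, q3}


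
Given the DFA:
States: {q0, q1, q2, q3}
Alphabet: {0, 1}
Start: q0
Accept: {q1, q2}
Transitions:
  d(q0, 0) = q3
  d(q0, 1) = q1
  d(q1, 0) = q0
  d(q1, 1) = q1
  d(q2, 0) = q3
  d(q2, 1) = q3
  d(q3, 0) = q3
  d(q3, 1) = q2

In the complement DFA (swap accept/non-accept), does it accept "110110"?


Trace: q0 -> q1 -> q1 -> q0 -> q1 -> q1 -> q0
Final: q0
Original accept: {q1, q2}
Complement: q0 is not in original accept

Yes, complement accepts (original rejects)


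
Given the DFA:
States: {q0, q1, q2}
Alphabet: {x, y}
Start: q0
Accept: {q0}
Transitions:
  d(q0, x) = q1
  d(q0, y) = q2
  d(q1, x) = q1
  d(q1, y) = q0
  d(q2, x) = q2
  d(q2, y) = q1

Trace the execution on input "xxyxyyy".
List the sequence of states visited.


Input: xxyxyyy
d(q0, x) = q1
d(q1, x) = q1
d(q1, y) = q0
d(q0, x) = q1
d(q1, y) = q0
d(q0, y) = q2
d(q2, y) = q1


q0 -> q1 -> q1 -> q0 -> q1 -> q0 -> q2 -> q1


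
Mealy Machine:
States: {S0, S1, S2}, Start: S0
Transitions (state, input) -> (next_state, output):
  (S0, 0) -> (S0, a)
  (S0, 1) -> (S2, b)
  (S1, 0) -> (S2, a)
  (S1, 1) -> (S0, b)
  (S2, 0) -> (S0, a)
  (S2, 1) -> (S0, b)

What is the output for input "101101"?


Step-by-step:
  (S0, 1) -> (S2, b)
  (S2, 0) -> (S0, a)
  (S0, 1) -> (S2, b)
  (S2, 1) -> (S0, b)
  (S0, 0) -> (S0, a)
  (S0, 1) -> (S2, b)

"babbab"


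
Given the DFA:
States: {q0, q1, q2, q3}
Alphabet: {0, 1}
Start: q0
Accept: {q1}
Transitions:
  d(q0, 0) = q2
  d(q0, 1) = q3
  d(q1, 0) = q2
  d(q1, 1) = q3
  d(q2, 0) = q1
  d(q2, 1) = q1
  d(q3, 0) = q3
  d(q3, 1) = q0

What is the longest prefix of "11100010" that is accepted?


Run the DFA, marking each prefix where the state is accepting:
  "" -> q0 [reject]
  "1" -> q3 [reject]
  "11" -> q0 [reject]
  "111" -> q3 [reject]
  "1110" -> q3 [reject]
  "11100" -> q3 [reject]
  "111000" -> q3 [reject]
  "1110001" -> q0 [reject]
  "11100010" -> q2 [reject]

No prefix is accepted


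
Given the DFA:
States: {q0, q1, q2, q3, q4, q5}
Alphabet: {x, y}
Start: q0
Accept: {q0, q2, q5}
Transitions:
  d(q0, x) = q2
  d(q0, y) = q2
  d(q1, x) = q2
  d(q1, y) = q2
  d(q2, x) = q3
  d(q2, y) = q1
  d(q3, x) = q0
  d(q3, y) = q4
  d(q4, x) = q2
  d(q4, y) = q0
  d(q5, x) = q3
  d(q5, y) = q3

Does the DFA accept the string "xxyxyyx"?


Trace: q0 -> q2 -> q3 -> q4 -> q2 -> q1 -> q2 -> q3
Final state: q3
Accept states: {q0, q2, q5}

No, rejected (final state q3 is not an accept state)


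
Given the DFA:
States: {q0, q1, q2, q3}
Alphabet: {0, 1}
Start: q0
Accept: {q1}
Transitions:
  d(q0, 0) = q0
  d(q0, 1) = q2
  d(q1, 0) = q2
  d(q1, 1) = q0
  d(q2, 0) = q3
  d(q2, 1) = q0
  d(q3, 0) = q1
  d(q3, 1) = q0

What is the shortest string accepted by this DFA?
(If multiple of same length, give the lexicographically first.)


BFS by string length (lex-first path to each state shown):
  len 0: q0<-""
  len 1: q0<-"0", q2<-"1"
  len 2: q0<-"00", q2<-"01", q3<-"10"
  len 3: q0<-"000", q1<-"100", q2<-"001", q3<-"010"
Found accept state at length 3.

"100"


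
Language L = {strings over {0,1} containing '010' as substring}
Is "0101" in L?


'010' occurs at index 0

Yes, "0101" is in L


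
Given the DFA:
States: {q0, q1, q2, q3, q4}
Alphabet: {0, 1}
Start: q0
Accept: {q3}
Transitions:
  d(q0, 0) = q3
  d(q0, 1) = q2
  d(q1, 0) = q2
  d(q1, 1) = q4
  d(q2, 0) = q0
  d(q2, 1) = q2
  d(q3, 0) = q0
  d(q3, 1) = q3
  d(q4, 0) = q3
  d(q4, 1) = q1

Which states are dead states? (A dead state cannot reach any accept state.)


Forward reachability from each state:
  q0 -> reaches accept state q3 (live)
  q1 -> reaches accept state q3 (live)
  q2 -> reaches accept state q3 (live)
  q3 -> reaches accept state q3 (live)
  q4 -> reaches accept state q3 (live)

None (all states can reach an accept state)


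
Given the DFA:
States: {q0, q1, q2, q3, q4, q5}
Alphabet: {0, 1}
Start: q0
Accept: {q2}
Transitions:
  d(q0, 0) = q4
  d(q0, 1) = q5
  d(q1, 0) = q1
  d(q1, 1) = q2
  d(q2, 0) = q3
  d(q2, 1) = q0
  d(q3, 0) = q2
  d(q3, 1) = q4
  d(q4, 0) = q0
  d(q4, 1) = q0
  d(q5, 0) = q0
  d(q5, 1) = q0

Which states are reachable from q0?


BFS from q0:
  layer 0: {q0}
  layer 1: {q4, q5}

{q0, q4, q5}


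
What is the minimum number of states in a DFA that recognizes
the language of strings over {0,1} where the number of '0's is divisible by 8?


States track (count of '0') mod 8.
Need 8 states: one per remainder 0..7; accept = remainder 0.

8


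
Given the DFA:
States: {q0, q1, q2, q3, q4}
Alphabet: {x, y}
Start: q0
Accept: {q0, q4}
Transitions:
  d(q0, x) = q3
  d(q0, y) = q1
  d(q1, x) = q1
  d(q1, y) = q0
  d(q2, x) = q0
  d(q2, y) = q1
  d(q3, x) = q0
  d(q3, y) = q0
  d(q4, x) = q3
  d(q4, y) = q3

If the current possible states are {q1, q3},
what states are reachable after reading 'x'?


Apply transition on 'x' from each current state:
  d(q1, x) = q1
  d(q3, x) = q0

{q0, q1}


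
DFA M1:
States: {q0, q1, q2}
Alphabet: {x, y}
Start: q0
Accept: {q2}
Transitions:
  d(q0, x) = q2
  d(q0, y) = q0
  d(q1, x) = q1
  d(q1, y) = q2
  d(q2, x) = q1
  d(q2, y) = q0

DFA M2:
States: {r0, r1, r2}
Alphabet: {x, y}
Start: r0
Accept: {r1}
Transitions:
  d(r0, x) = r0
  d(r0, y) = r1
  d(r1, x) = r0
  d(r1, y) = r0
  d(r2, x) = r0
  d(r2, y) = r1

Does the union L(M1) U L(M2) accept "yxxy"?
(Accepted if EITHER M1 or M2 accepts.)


M1: final=q2 accepted=True
M2: final=r1 accepted=True

Yes, union accepts


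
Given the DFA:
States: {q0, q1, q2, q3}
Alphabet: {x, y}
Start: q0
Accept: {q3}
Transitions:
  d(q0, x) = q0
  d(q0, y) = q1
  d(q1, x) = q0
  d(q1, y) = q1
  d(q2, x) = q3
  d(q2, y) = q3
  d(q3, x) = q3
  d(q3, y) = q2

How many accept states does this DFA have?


Accept states listed: {q3}
Counting: q3(1)

1


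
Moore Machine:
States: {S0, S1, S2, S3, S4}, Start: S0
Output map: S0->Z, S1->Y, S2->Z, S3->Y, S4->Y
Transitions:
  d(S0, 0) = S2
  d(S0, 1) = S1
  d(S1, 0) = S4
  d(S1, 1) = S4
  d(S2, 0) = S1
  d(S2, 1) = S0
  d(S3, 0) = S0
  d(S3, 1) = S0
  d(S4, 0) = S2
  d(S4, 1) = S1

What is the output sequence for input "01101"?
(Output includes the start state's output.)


Start: S0 (output Z)
  --0--> S2 (output Z)
  --1--> S0 (output Z)
  --1--> S1 (output Y)
  --0--> S4 (output Y)
  --1--> S1 (output Y)

"ZZZYYY"


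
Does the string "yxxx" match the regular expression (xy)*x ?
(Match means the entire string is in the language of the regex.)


|string| = 4; first = 'y'; last = 'x'

No, "yxxx" does not match (xy)*x


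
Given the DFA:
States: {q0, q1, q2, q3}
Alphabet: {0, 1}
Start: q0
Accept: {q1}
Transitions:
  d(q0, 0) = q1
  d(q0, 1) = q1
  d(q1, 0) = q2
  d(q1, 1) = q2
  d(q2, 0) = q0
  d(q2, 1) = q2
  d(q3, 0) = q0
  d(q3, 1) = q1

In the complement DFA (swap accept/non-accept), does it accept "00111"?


Trace: q0 -> q1 -> q2 -> q2 -> q2 -> q2
Final: q2
Original accept: {q1}
Complement: q2 is not in original accept

Yes, complement accepts (original rejects)


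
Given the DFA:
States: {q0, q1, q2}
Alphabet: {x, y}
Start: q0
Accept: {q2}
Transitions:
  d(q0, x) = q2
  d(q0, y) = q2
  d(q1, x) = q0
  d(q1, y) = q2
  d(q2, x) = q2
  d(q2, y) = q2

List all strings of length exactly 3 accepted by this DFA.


All strings of length 3: 8 total
Accepted: 8

"xxx", "xxy", "xyx", "xyy", "yxx", "yxy", "yyx", "yyy"


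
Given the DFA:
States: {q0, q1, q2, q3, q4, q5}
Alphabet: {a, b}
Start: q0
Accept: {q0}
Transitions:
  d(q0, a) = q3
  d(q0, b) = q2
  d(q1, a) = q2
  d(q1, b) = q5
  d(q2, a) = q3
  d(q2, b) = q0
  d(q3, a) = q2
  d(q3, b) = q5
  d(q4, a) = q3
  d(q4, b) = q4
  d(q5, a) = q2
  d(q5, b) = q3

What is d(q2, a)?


Looking up transition d(q2, a)

q3


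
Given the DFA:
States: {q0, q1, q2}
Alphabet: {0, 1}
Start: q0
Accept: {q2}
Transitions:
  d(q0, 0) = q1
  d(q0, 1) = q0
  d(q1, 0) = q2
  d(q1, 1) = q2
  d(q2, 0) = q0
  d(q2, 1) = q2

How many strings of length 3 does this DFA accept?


Enumerating all length-3 strings:
  "000" -> q0 [reject]
  "001" -> q2 [accept]
  "010" -> q0 [reject]
  "011" -> q2 [accept]
  "100" -> q2 [accept]
  "101" -> q2 [accept]
  "110" -> q1 [reject]
  "111" -> q0 [reject]

4 out of 8


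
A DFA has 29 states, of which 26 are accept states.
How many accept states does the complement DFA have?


Complement swaps accept and non-accept states.
29 - 26 = 3

3


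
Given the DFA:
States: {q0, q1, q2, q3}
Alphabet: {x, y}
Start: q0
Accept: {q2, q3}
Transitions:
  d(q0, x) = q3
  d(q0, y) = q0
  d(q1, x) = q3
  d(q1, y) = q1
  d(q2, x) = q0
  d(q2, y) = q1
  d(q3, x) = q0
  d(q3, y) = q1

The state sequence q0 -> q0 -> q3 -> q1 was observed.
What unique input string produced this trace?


Trace back each transition to find the symbol:
  q0 --[y]--> q0
  q0 --[x]--> q3
  q3 --[y]--> q1

"yxy"
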